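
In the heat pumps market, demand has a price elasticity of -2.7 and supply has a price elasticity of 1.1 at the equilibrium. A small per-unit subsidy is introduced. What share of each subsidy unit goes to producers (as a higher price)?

Producer share = 27/38

For a small subsidy around the equilibrium, the benefit split depends on the relative slopes, which at a point are proportional to the elasticities.
Buyer share = εs/(εs + |εd|) = 1.1/(1.1 + 2.7) = 11/38; seller share = |εd|/(εs + |εd|) = 27/38.
So producers capture 27/38 of the subsidy.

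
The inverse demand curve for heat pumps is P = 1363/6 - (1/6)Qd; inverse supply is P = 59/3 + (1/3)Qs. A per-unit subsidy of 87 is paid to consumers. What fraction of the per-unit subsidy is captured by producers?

Producer share = 2/3

Pre-subsidy: 1363/6 - (1/6)Q = 59/3 + (1/3)Q gives Q* = 415 and P* = 158.
With the rebate, buyers effectively pay Pb = Ps − 87, where Ps is the price sellers receive.
On the curves, Pb = 1363/6 - (1/6)Q and Ps = 59/3 + (1/3)Q; the wedge Ps − Pb = 87 gives 59/3 + (1/3)Q − (1363/6 - (1/6)Q) = 87, so Q' = 589.
Then Pb = 1363/6 − (1/6)·589 = 129 and Ps = 59/3 + (1/3)·589 = 216.
Buyers' price falls by P* − Pb = 158 − 129 = 29; sellers' price rises by Ps − P* = 216 − 158 = 58.
So producers capture 58/87 = 2/3 of each unit of subsidy.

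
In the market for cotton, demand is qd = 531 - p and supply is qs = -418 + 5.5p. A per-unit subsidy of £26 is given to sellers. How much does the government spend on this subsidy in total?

Government cost = £10582

Pre-subsidy: 531 - p = -418 + 5.5p gives p* = 146, q* = 385.
With the subsidy, sellers receive ps = pb + 26 for each unit, where pb is the price buyers pay.
Supply in terms of pb becomes qs = -418 + 5.5(pb + 26) = -275 + 5.5pb. Setting this equal to demand: 531 - pb = -275 + 5.5pb, so pb = 124.
Sellers receive ps = 124 + 26 = 150; q' = 531 − 1·124 = 407.
Government outlay = subsidy × quantity = 26 × 407 = 10582.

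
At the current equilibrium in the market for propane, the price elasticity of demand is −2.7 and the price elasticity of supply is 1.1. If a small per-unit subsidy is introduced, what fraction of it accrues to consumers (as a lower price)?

Consumer share = 11/38

For a small subsidy around the equilibrium, the benefit split depends on the relative slopes, which at a point are proportional to the elasticities.
Buyer share = εs/(εs + |εd|) = 1.1/(1.1 + 2.7) = 11/38; seller share = |εd|/(εs + |εd|) = 27/38.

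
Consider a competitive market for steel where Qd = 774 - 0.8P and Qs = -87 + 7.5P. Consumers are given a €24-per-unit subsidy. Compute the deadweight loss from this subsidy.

Pre-subsidy: 774 - 0.8P = -87 + 7.5P gives P* = 8610/83, Q* = 57354/83.
With the rebate, buyers effectively pay Pb = Ps − 24, where Ps is the price sellers receive.
Demand in terms of Ps becomes Qd = 774 − 0.8(Ps − 24) = 793.2 - 0.8Ps. Setting this equal to supply: 793.2 - 0.8Ps = -87 + 7.5Ps, so Ps = 8802/83.
Buyers pay Pb = 8802/83 − 24 = 6810/83; Q' = -87 + 7.5·(8802/83) = 58794/83.
The subsidy expands output by 58794/83 − 57354/83 = 1440/83 past the efficient level; on those units the gap between marginal cost and willingness to pay runs from 0 up to 24.
DWL = ½ × 24 × 1440/83 = 17280/83.

Deadweight loss = 17280/83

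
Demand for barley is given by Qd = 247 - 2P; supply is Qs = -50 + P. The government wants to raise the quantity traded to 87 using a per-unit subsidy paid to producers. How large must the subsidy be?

At Q = 87, invert demand for the buyer price: Pb = (247 − 87)/2 = 80; invert supply for the seller price: Ps = (87 − (-50))/1 = 137.
The subsidy must fill the gap: s = Ps − Pb = 137 − 80 = 57.

Required subsidy s = 57 per unit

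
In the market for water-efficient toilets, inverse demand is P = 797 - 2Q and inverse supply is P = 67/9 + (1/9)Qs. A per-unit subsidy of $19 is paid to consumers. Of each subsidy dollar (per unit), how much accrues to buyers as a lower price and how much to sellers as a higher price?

Pre-subsidy: 797 - 2Q = 67/9 + (1/9)Q gives Q* = 374 and P* = 49.
With the rebate, buyers effectively pay Pb = Ps − 19, where Ps is the price sellers receive.
On the curves, Pb = 797 - 2Q and Ps = 67/9 + (1/9)Q; the wedge Ps − Pb = 19 gives 67/9 + (1/9)Q − (797 - 2Q) = 19, so Q' = 383.
Then Pb = 797 − 2·383 = 31 and Ps = 67/9 + (1/9)·383 = 50.
Buyers' price falls by P* − Pb = 49 − 31 = 18; sellers' price rises by Ps − P* = 50 − 49 = 1.

Buyers gain $18 per unit; sellers gain $1 per unit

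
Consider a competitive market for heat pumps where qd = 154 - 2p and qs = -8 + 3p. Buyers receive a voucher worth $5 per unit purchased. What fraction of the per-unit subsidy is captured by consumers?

Consumer share = 0.6

Pre-subsidy: 154 - 2p = -8 + 3p gives p* = 32.4, q* = 89.2.
With the rebate, buyers effectively pay pb = ps − 5, where ps is the price sellers receive.
Demand in terms of ps becomes qd = 154 − 2(ps − 5) = 164 - 2ps. Setting this equal to supply: 164 - 2ps = -8 + 3ps, so ps = 34.4.
Buyers pay pb = 34.4 − 5 = 29.4; q' = -8 + 3·34.4 = 95.2.
Buyers' price falls by p* − pb = 32.4 − 29.4 = 3; sellers' price rises by ps − p* = 34.4 − 32.4 = 2.
So consumers capture 3/5 = 0.6 of each unit of subsidy.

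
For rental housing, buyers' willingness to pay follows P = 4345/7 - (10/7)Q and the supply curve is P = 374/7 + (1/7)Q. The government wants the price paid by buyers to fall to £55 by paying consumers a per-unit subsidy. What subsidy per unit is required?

Required subsidy s = £55 per unit

At a buyer price of 55, quantity demanded is 434.5 − 0.7·55 = 396.
Sellers supply 396 only when they receive Ps = 374/7 + (1/7)·396 = 110.
s = Ps − Pb = 110 − 55 = 55.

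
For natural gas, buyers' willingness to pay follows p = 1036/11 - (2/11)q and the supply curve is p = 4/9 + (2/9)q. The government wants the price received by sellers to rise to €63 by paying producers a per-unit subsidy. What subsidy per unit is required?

Required subsidy s = €20 per unit

At a seller price of 63, quantity supplied is -2 + 4.5·63 = 281.5.
Buyers absorb 281.5 only when they pay pb = 1036/11 − (2/11)·281.5 = 43.
s = ps − pb = 63 − 43 = 20.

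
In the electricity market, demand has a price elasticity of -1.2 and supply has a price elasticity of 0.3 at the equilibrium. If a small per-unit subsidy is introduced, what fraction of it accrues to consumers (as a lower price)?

For a small subsidy around the equilibrium, the benefit split depends on the relative slopes, which at a point are proportional to the elasticities.
Buyer share = εs/(εs + |εd|) = 0.3/(0.3 + 1.2) = 0.2; seller share = |εd|/(εs + |εd|) = 0.8.

Consumer share = 0.2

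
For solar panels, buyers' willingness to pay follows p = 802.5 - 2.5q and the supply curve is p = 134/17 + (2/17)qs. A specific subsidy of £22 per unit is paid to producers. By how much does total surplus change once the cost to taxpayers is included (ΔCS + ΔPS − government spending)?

Pre-subsidy: 802.5 - 2.5q = 134/17 + (2/17)q gives q* = 27017/89 and p* = 3880/89.
With the subsidy, sellers receive ps = pb + 22 for each unit, where pb is the price buyers pay.
On the curves, pb = 802.5 - 2.5q and ps = 134/17 + (2/17)q; the wedge ps − pb = 22 gives 134/17 + (2/17)q − (802.5 - 2.5q) = 22, so q' = 27765/89.
Then pb = 802.5 − 2.5·(27765/89) = 2010/89 and ps = 134/17 + (2/17)·(27765/89) = 3968/89.
ΔCS = ½(27017/89 + 27765/89)(3880/89 − 2010/89) = 51221170/7921; ΔPS = ½(27017/89 + 27765/89)(3968/89 − 3880/89) = 2410408/7921.
Government spending = 22 × 27765/89 = 610830/89.
Net change = 51221170/7921 + 2410408/7921 − 610830/89 = -8228/89. The loss equals the DWL triangle ½·22·748/89.

Net change in total surplus = -8228/89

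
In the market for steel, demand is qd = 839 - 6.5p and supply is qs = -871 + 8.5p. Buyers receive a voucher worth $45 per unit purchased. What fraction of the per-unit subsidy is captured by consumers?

Pre-subsidy: 839 - 6.5p = -871 + 8.5p gives p* = 114, q* = 98.
With the rebate, buyers effectively pay pb = ps − 45, where ps is the price sellers receive.
Demand in terms of ps becomes qd = 839 − 6.5(ps − 45) = 1131.5 - 6.5ps. Setting this equal to supply: 1131.5 - 6.5ps = -871 + 8.5ps, so ps = 133.5.
Buyers pay pb = 133.5 − 45 = 88.5; q' = -871 + 8.5·133.5 = 263.75.
Buyers' price falls by p* − pb = 114 − 88.5 = 25.5; sellers' price rises by ps − p* = 133.5 − 114 = 19.5.
So consumers capture 25.5/45 = 17/30 of each unit of subsidy.

Consumer share = 17/30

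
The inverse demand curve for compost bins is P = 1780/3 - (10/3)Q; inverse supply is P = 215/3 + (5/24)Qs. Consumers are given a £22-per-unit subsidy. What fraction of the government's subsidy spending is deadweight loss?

DWL / government spending = 33/1631

Pre-subsidy: 1780/3 - (10/3)Q = 215/3 + (5/24)Q gives Q* = 2504/17 and P* = 1740/17.
With the rebate, buyers effectively pay Pb = Ps − 22, where Ps is the price sellers receive.
On the curves, Pb = 1780/3 - (10/3)Q and Ps = 215/3 + (5/24)Q; the wedge Ps − Pb = 22 gives 215/3 + (5/24)Q − (1780/3 - (10/3)Q) = 22, so Q' = 13048/85.
Then Pb = 1780/3 − (10/3)·(13048/85) = 1388/17 and Ps = 215/3 + (5/24)·(13048/85) = 1762/17.
ΔCS = ½(2504/17 + 13048/85)(1740/17 − 1388/17) = 264704/85; ΔPS = ½(2504/17 + 13048/85)(1762/17 − 1740/17) = 16544/85.
Government spending = 22 × 13048/85 = 287056/85.
DWL = ½ × 22 × (13048/85 − 2504/17) = 5808/85; fraction = (5808/85) / (287056/85) = 33/1631.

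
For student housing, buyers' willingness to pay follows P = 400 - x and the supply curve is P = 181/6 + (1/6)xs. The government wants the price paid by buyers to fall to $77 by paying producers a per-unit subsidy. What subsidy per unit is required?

At a buyer price of 77, quantity demanded is 400 − 1·77 = 323.
Sellers supply 323 only when they receive Ps = 181/6 + (1/6)·323 = 84.
s = Ps − Pb = 84 − 77 = 7.

Required subsidy s = $7 per unit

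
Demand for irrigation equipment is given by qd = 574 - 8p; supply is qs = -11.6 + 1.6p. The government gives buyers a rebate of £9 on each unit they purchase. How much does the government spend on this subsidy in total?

Government cost = £882

Pre-subsidy: 574 - 8p = -11.6 + 1.6p gives p* = 61, q* = 86.
With the rebate, buyers effectively pay pb = ps − 9, where ps is the price sellers receive.
Demand in terms of ps becomes qd = 574 − 8(ps − 9) = 646 - 8ps. Setting this equal to supply: 646 - 8ps = -11.6 + 1.6ps, so ps = 68.5.
Buyers pay pb = 68.5 − 9 = 59.5; q' = -11.6 + 1.6·68.5 = 98.
Government outlay = subsidy × quantity = 9 × 98 = 882.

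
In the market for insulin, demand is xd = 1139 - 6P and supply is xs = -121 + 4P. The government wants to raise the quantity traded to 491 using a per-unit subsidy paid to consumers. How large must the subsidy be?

At x = 491, invert demand for the buyer price: Pb = (1139 − 491)/6 = 108; invert supply for the seller price: Ps = (491 − (-121))/4 = 153.
The subsidy must fill the gap: s = Ps − Pb = 153 − 108 = 45.

Required subsidy s = 45 per unit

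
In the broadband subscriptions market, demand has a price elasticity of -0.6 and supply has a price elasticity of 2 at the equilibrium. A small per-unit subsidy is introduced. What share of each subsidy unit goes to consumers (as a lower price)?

For a small subsidy around the equilibrium, the benefit split depends on the relative slopes, which at a point are proportional to the elasticities.
Buyer share = εs/(εs + |εd|) = 2/(2 + 0.6) = 10/13; seller share = |εd|/(εs + |εd|) = 3/13.

Consumer share = 10/13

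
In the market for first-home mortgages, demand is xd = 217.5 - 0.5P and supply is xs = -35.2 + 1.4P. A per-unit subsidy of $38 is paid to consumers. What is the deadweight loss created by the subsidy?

Pre-subsidy: 217.5 - 0.5P = -35.2 + 1.4P gives P* = 133, x* = 151.
With the rebate, buyers effectively pay Pb = Ps − 38, where Ps is the price sellers receive.
Demand in terms of Ps becomes xd = 217.5 − 0.5(Ps − 38) = 236.5 - 0.5Ps. Setting this equal to supply: 236.5 - 0.5Ps = -35.2 + 1.4Ps, so Ps = 143.
Buyers pay Pb = 143 − 38 = 105; x' = -35.2 + 1.4·143 = 165.
The subsidy expands output by 165 − 151 = 14 past the efficient level; on those units the gap between marginal cost and willingness to pay runs from 0 up to 38.
DWL = ½ × 38 × 14 = 266.

Deadweight loss = $266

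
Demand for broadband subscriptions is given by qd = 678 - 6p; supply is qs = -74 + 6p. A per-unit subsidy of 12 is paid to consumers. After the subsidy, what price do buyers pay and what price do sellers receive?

Pre-subsidy: 678 - 6p = -74 + 6p gives p* = 188/3, q* = 302.
With the rebate, buyers effectively pay pb = ps − 12, where ps is the price sellers receive.
Demand in terms of ps becomes qd = 678 − 6(ps − 12) = 750 - 6ps. Setting this equal to supply: 750 - 6ps = -74 + 6ps, so ps = 206/3.
Buyers pay pb = 206/3 − 12 = 170/3; q' = -74 + 6·(206/3) = 338.

Buyers pay 170/3; sellers receive 206/3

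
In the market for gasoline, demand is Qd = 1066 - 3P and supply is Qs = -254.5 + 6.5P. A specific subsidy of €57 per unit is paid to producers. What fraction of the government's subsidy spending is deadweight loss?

DWL / government spending = 117/1532

Pre-subsidy: 1066 - 3P = -254.5 + 6.5P gives P* = 139, Q* = 649.
With the subsidy, sellers receive Ps = Pb + 57 for each unit, where Pb is the price buyers pay.
Supply in terms of Pb becomes Qs = -254.5 + 6.5(Pb + 57) = 116 + 6.5Pb. Setting this equal to demand: 1066 - 3Pb = 116 + 6.5Pb, so Pb = 100.
Sellers receive Ps = 100 + 57 = 157; Q' = 1066 − 3·100 = 766.
ΔCS = ½(649 + 766)(139 − 100) = 27592.5; ΔPS = ½(649 + 766)(157 − 139) = 12735.
Government spending = 57 × 766 = 43662.
DWL = ½ × 57 × (766 − 649) = 3334.5; fraction = 3334.5 / 43662 = 117/1532.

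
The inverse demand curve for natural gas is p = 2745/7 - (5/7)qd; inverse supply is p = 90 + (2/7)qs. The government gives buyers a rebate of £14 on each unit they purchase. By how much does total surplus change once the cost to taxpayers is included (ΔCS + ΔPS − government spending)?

Pre-subsidy: 2745/7 - (5/7)q = 90 + (2/7)q gives q* = 2115/7 and p* = 8640/49.
With the rebate, buyers effectively pay pb = ps − 14, where ps is the price sellers receive.
On the curves, pb = 2745/7 - (5/7)q and ps = 90 + (2/7)q; the wedge ps − pb = 14 gives 90 + (2/7)q − (2745/7 - (5/7)q) = 14, so q' = 2213/7.
Then pb = 2745/7 − (5/7)·(2213/7) = 8150/49 and ps = 90 + (2/7)·(2213/7) = 8836/49.
ΔCS = ½(2115/7 + 2213/7)(8640/49 − 8150/49) = 21640/7; ΔPS = ½(2115/7 + 2213/7)(8836/49 − 8640/49) = 8656/7.
Government spending = 14 × 2213/7 = 4426.
Net change = 21640/7 + 8656/7 − 4426 = -98. The loss equals the DWL triangle ½·14·14.

Net change in total surplus = -£98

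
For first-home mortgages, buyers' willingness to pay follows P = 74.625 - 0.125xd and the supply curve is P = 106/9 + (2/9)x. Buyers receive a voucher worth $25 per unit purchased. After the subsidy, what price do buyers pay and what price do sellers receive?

Pre-subsidy: 74.625 - 0.125x = 106/9 + (2/9)x gives x* = 181 and P* = 52.
With the rebate, buyers effectively pay Pb = Ps − 25, where Ps is the price sellers receive.
On the curves, Pb = 74.625 - 0.125x and Ps = 106/9 + (2/9)x; the wedge Ps − Pb = 25 gives 106/9 + (2/9)x − (74.625 - 0.125x) = 25, so x' = 253.
Then Pb = 74.625 − 0.125·253 = 43 and Ps = 106/9 + (2/9)·253 = 68.

Buyers pay $43; sellers receive $68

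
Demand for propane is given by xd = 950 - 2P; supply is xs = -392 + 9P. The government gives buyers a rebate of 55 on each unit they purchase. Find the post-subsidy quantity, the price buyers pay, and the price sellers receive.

Pre-subsidy: 950 - 2P = -392 + 9P gives P* = 122, x* = 706.
With the rebate, buyers effectively pay Pb = Ps − 55, where Ps is the price sellers receive.
Demand in terms of Ps becomes xd = 950 − 2(Ps − 55) = 1060 - 2Ps. Setting this equal to supply: 1060 - 2Ps = -392 + 9Ps, so Ps = 132.
Buyers pay Pb = 132 − 55 = 77; x' = -392 + 9·132 = 796.

x' = 796; buyers pay 77; sellers receive 132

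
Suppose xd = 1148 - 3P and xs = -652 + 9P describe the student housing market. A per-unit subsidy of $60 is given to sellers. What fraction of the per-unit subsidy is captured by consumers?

Pre-subsidy: 1148 - 3P = -652 + 9P gives P* = 150, x* = 698.
With the subsidy, sellers receive Ps = Pb + 60 for each unit, where Pb is the price buyers pay.
Supply in terms of Pb becomes xs = -652 + 9(Pb + 60) = -112 + 9Pb. Setting this equal to demand: 1148 - 3Pb = -112 + 9Pb, so Pb = 105.
Sellers receive Ps = 105 + 60 = 165; x' = 1148 − 3·105 = 833.
Buyers' price falls by P* − Pb = 150 − 105 = 45; sellers' price rises by Ps − P* = 165 − 150 = 15.
So consumers capture 45/60 = 0.75 of each unit of subsidy.

Consumer share = 0.75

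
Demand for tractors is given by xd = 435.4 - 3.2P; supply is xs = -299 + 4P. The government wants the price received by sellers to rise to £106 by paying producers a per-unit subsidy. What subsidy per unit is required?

At a seller price of 106, quantity supplied is -299 + 4·106 = 125.
Buyers absorb 125 only when they pay Pb with 435.4 − 3.2·Pb = 125, i.e. Pb = 97.
s = Ps − Pb = 106 − 97 = 9.

Required subsidy s = £9 per unit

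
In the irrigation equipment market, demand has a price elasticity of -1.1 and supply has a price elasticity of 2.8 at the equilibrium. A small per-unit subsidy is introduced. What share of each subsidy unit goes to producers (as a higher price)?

Producer share = 11/39

For a small subsidy around the equilibrium, the benefit split depends on the relative slopes, which at a point are proportional to the elasticities.
Buyer share = εs/(εs + |εd|) = 2.8/(2.8 + 1.1) = 28/39; seller share = |εd|/(εs + |εd|) = 11/39.
So producers capture 11/39 of the subsidy.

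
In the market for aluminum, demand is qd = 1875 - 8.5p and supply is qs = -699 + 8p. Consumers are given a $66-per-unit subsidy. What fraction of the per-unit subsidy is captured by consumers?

Consumer share = 16/33

Pre-subsidy: 1875 - 8.5p = -699 + 8p gives p* = 156, q* = 549.
With the rebate, buyers effectively pay pb = ps − 66, where ps is the price sellers receive.
Demand in terms of ps becomes qd = 1875 − 8.5(ps − 66) = 2436 - 8.5ps. Setting this equal to supply: 2436 - 8.5ps = -699 + 8ps, so ps = 190.
Buyers pay pb = 190 − 66 = 124; q' = -699 + 8·190 = 821.
Buyers' price falls by p* − pb = 156 − 124 = 32; sellers' price rises by ps − p* = 190 − 156 = 34.
So consumers capture 32/66 = 16/33 of each unit of subsidy.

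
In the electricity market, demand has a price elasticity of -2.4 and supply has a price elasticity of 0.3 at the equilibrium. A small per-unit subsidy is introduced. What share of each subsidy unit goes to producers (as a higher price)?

For a small subsidy around the equilibrium, the benefit split depends on the relative slopes, which at a point are proportional to the elasticities.
Buyer share = εs/(εs + |εd|) = 0.3/(0.3 + 2.4) = 1/9; seller share = |εd|/(εs + |εd|) = 8/9.
So producers capture 8/9 of the subsidy.

Producer share = 8/9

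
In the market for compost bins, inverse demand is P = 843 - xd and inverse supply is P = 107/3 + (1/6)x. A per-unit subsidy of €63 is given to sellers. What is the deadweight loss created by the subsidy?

Deadweight loss = €1701

Pre-subsidy: 843 - x = 107/3 + (1/6)x gives x* = 692 and P* = 151.
With the subsidy, sellers receive Ps = Pb + 63 for each unit, where Pb is the price buyers pay.
On the curves, Pb = 843 - x and Ps = 107/3 + (1/6)x; the wedge Ps − Pb = 63 gives 107/3 + (1/6)x − (843 - x) = 63, so x' = 746.
Then Pb = 843 − 1·746 = 97 and Ps = 107/3 + (1/6)·746 = 160.
The subsidy expands output by 746 − 692 = 54 past the efficient level; on those units the gap between marginal cost and willingness to pay runs from 0 up to 63.
DWL = ½ × 63 × 54 = 1701.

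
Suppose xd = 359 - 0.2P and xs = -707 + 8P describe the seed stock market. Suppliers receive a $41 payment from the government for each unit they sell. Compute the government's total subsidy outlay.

Government cost = $13981

Pre-subsidy: 359 - 0.2P = -707 + 8P gives P* = 130, x* = 333.
With the subsidy, sellers receive Ps = Pb + 41 for each unit, where Pb is the price buyers pay.
Supply in terms of Pb becomes xs = -707 + 8(Pb + 41) = -379 + 8Pb. Setting this equal to demand: 359 - 0.2Pb = -379 + 8Pb, so Pb = 90.
Sellers receive Ps = 90 + 41 = 131; x' = 359 − 0.2·90 = 341.
Government outlay = subsidy × quantity = 41 × 341 = 13981.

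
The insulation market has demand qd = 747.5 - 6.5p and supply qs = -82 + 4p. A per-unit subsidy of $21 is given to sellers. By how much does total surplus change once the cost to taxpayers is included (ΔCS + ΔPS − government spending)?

Pre-subsidy: 747.5 - 6.5p = -82 + 4p gives p* = 79, q* = 234.
With the subsidy, sellers receive ps = pb + 21 for each unit, where pb is the price buyers pay.
Supply in terms of pb becomes qs = -82 + 4(pb + 21) = 2 + 4pb. Setting this equal to demand: 747.5 - 6.5pb = 2 + 4pb, so pb = 71.
Sellers receive ps = 71 + 21 = 92; q' = 747.5 − 6.5·71 = 286.
ΔCS = ½(234 + 286)(79 − 71) = 2080; ΔPS = ½(234 + 286)(92 − 79) = 3380.
Government spending = 21 × 286 = 6006.
Net change = 2080 + 3380 − 6006 = -546. The loss equals the DWL triangle ½·21·52.

Net change in total surplus = -$546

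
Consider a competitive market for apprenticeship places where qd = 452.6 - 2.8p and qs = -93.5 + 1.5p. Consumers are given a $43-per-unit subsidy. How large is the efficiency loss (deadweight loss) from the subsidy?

Pre-subsidy: 452.6 - 2.8p = -93.5 + 1.5p gives p* = 127, q* = 97.
With the rebate, buyers effectively pay pb = ps − 43, where ps is the price sellers receive.
Demand in terms of ps becomes qd = 452.6 − 2.8(ps − 43) = 573 - 2.8ps. Setting this equal to supply: 573 - 2.8ps = -93.5 + 1.5ps, so ps = 155.
Buyers pay pb = 155 − 43 = 112; q' = -93.5 + 1.5·155 = 139.
The subsidy expands output by 139 − 97 = 42 past the efficient level; on those units the gap between marginal cost and willingness to pay runs from 0 up to 43.
DWL = ½ × 43 × 42 = 903.

Deadweight loss = $903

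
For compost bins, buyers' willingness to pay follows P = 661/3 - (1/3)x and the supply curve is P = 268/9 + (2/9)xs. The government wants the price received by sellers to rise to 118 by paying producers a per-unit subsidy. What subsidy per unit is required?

At a seller price of 118, quantity supplied is -134 + 4.5·118 = 397.
Buyers absorb 397 only when they pay Pb = 661/3 − (1/3)·397 = 88.
s = Ps − Pb = 118 − 88 = 30.

Required subsidy s = 30 per unit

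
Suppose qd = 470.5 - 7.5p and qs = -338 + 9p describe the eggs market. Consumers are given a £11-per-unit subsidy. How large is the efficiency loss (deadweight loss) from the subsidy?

Pre-subsidy: 470.5 - 7.5p = -338 + 9p gives p* = 49, q* = 103.
With the rebate, buyers effectively pay pb = ps − 11, where ps is the price sellers receive.
Demand in terms of ps becomes qd = 470.5 − 7.5(ps − 11) = 553 - 7.5ps. Setting this equal to supply: 553 - 7.5ps = -338 + 9ps, so ps = 54.
Buyers pay pb = 54 − 11 = 43; q' = -338 + 9·54 = 148.
The subsidy expands output by 148 − 103 = 45 past the efficient level; on those units the gap between marginal cost and willingness to pay runs from 0 up to 11.
DWL = ½ × 11 × 45 = 247.5.

Deadweight loss = £247.5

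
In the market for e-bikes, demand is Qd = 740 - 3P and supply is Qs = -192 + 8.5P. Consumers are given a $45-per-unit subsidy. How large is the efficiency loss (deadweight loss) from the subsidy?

Deadweight loss = 103275/46

Pre-subsidy: 740 - 3P = -192 + 8.5P gives P* = 1864/23, Q* = 11428/23.
With the rebate, buyers effectively pay Pb = Ps − 45, where Ps is the price sellers receive.
Demand in terms of Ps becomes Qd = 740 − 3(Ps − 45) = 875 - 3Ps. Setting this equal to supply: 875 - 3Ps = -192 + 8.5Ps, so Ps = 2134/23.
Buyers pay Pb = 2134/23 − 45 = 1099/23; Q' = -192 + 8.5·(2134/23) = 13723/23.
The subsidy expands output by 13723/23 − 11428/23 = 2295/23 past the efficient level; on those units the gap between marginal cost and willingness to pay runs from 0 up to 45.
DWL = ½ × 45 × 2295/23 = 103275/46.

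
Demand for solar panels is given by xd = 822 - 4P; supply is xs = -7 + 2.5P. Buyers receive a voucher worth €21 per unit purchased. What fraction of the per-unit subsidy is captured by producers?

Producer share = 8/13

Pre-subsidy: 822 - 4P = -7 + 2.5P gives P* = 1658/13, x* = 4054/13.
With the rebate, buyers effectively pay Pb = Ps − 21, where Ps is the price sellers receive.
Demand in terms of Ps becomes xd = 822 − 4(Ps − 21) = 906 - 4Ps. Setting this equal to supply: 906 - 4Ps = -7 + 2.5Ps, so Ps = 1826/13.
Buyers pay Pb = 1826/13 − 21 = 1553/13; x' = -7 + 2.5·(1826/13) = 4474/13.
Buyers' price falls by P* − Pb = 1658/13 − 1553/13 = 105/13; sellers' price rises by Ps − P* = 1826/13 − 1658/13 = 168/13.
So producers capture (168/13)/21 = 8/13 of each unit of subsidy.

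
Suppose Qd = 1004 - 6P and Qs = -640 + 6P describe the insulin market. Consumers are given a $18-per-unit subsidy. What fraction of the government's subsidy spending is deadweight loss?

Pre-subsidy: 1004 - 6P = -640 + 6P gives P* = 137, Q* = 182.
With the rebate, buyers effectively pay Pb = Ps − 18, where Ps is the price sellers receive.
Demand in terms of Ps becomes Qd = 1004 − 6(Ps − 18) = 1112 - 6Ps. Setting this equal to supply: 1112 - 6Ps = -640 + 6Ps, so Ps = 146.
Buyers pay Pb = 146 − 18 = 128; Q' = -640 + 6·146 = 236.
ΔCS = ½(182 + 236)(137 − 128) = 1881; ΔPS = ½(182 + 236)(146 − 137) = 1881.
Government spending = 18 × 236 = 4248.
DWL = ½ × 18 × (236 − 182) = 486; fraction = 486 / 4248 = 27/236.

DWL / government spending = 27/236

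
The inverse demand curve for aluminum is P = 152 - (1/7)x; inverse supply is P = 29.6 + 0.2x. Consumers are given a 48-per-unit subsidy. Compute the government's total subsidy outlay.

Pre-subsidy: 152 - (1/7)x = 29.6 + 0.2x gives x* = 357 and P* = 101.
With the rebate, buyers effectively pay Pb = Ps − 48, where Ps is the price sellers receive.
On the curves, Pb = 152 - (1/7)x and Ps = 29.6 + 0.2x; the wedge Ps − Pb = 48 gives 29.6 + 0.2x − (152 - (1/7)x) = 48, so x' = 497.
Then Pb = 152 − (1/7)·497 = 81 and Ps = 29.6 + 0.2·497 = 129.
Government outlay = subsidy × quantity = 48 × 497 = 23856.

Government cost = 23856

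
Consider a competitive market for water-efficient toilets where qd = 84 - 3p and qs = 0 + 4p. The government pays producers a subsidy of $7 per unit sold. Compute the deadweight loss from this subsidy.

Pre-subsidy: 84 - 3p = 0 + 4p gives p* = 12, q* = 48.
With the subsidy, sellers receive ps = pb + 7 for each unit, where pb is the price buyers pay.
Supply in terms of pb becomes qs = 0 + 4(pb + 7) = 28 + 4pb. Setting this equal to demand: 84 - 3pb = 28 + 4pb, so pb = 8.
Sellers receive ps = 8 + 7 = 15; q' = 84 − 3·8 = 60.
The subsidy expands output by 60 − 48 = 12 past the efficient level; on those units the gap between marginal cost and willingness to pay runs from 0 up to 7.
DWL = ½ × 7 × 12 = 42.

Deadweight loss = $42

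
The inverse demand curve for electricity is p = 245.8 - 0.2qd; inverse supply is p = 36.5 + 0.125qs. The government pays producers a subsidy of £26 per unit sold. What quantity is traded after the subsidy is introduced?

q' = 724

Pre-subsidy: 245.8 - 0.2q = 36.5 + 0.125q gives q* = 644 and p* = 117.
With the subsidy, sellers receive ps = pb + 26 for each unit, where pb is the price buyers pay.
On the curves, pb = 245.8 - 0.2q and ps = 36.5 + 0.125q; the wedge ps − pb = 26 gives 36.5 + 0.125q − (245.8 - 0.2q) = 26, so q' = 724.
Then pb = 245.8 − 0.2·724 = 101 and ps = 36.5 + 0.125·724 = 127.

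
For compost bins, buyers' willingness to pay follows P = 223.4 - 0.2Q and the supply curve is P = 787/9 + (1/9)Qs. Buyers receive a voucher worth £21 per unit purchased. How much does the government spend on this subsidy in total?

Government cost = £10594.5

Pre-subsidy: 223.4 - 0.2Q = 787/9 + (1/9)Q gives Q* = 437 and P* = 136.
With the rebate, buyers effectively pay Pb = Ps − 21, where Ps is the price sellers receive.
On the curves, Pb = 223.4 - 0.2Q and Ps = 787/9 + (1/9)Q; the wedge Ps − Pb = 21 gives 787/9 + (1/9)Q − (223.4 - 0.2Q) = 21, so Q' = 504.5.
Then Pb = 223.4 − 0.2·504.5 = 122.5 and Ps = 787/9 + (1/9)·504.5 = 143.5.
Government outlay = subsidy × quantity = 21 × 504.5 = 10594.5.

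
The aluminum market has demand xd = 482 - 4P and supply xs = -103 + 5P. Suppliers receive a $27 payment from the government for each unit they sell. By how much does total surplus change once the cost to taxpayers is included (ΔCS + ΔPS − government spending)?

Net change in total surplus = -$810

Pre-subsidy: 482 - 4P = -103 + 5P gives P* = 65, x* = 222.
With the subsidy, sellers receive Ps = Pb + 27 for each unit, where Pb is the price buyers pay.
Supply in terms of Pb becomes xs = -103 + 5(Pb + 27) = 32 + 5Pb. Setting this equal to demand: 482 - 4Pb = 32 + 5Pb, so Pb = 50.
Sellers receive Ps = 50 + 27 = 77; x' = 482 − 4·50 = 282.
ΔCS = ½(222 + 282)(65 − 50) = 3780; ΔPS = ½(222 + 282)(77 − 65) = 3024.
Government spending = 27 × 282 = 7614.
Net change = 3780 + 3024 − 7614 = -810. The loss equals the DWL triangle ½·27·60.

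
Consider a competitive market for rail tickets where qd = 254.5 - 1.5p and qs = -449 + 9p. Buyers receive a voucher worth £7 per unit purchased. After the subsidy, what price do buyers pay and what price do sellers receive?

Buyers pay £61; sellers receive £68

Pre-subsidy: 254.5 - 1.5p = -449 + 9p gives p* = 67, q* = 154.
With the rebate, buyers effectively pay pb = ps − 7, where ps is the price sellers receive.
Demand in terms of ps becomes qd = 254.5 − 1.5(ps − 7) = 265 - 1.5ps. Setting this equal to supply: 265 - 1.5ps = -449 + 9ps, so ps = 68.
Buyers pay pb = 68 − 7 = 61; q' = -449 + 9·68 = 163.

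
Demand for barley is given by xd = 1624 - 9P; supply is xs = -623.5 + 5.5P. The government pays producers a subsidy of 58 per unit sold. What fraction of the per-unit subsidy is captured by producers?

Pre-subsidy: 1624 - 9P = -623.5 + 5.5P gives P* = 155, x* = 229.
With the subsidy, sellers receive Ps = Pb + 58 for each unit, where Pb is the price buyers pay.
Supply in terms of Pb becomes xs = -623.5 + 5.5(Pb + 58) = -304.5 + 5.5Pb. Setting this equal to demand: 1624 - 9Pb = -304.5 + 5.5Pb, so Pb = 133.
Sellers receive Ps = 133 + 58 = 191; x' = 1624 − 9·133 = 427.
Buyers' price falls by P* − Pb = 155 − 133 = 22; sellers' price rises by Ps − P* = 191 − 155 = 36.
So producers capture 36/58 = 18/29 of each unit of subsidy.

Producer share = 18/29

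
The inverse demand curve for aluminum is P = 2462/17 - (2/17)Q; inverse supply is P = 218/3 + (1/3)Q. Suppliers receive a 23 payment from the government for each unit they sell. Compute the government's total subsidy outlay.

Pre-subsidy: 2462/17 - (2/17)Q = 218/3 + (1/3)Q gives Q* = 160 and P* = 126.
With the subsidy, sellers receive Ps = Pb + 23 for each unit, where Pb is the price buyers pay.
On the curves, Pb = 2462/17 - (2/17)Q and Ps = 218/3 + (1/3)Q; the wedge Ps − Pb = 23 gives 218/3 + (1/3)Q − (2462/17 - (2/17)Q) = 23, so Q' = 211.
Then Pb = 2462/17 − (2/17)·211 = 120 and Ps = 218/3 + (1/3)·211 = 143.
Government outlay = subsidy × quantity = 23 × 211 = 4853.

Government cost = 4853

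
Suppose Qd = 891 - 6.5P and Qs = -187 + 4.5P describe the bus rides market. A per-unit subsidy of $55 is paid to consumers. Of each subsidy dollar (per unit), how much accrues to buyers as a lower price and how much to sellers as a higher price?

Buyers gain $22.5 per unit; sellers gain $32.5 per unit

Pre-subsidy: 891 - 6.5P = -187 + 4.5P gives P* = 98, Q* = 254.
With the rebate, buyers effectively pay Pb = Ps − 55, where Ps is the price sellers receive.
Demand in terms of Ps becomes Qd = 891 − 6.5(Ps − 55) = 1248.5 - 6.5Ps. Setting this equal to supply: 1248.5 - 6.5Ps = -187 + 4.5Ps, so Ps = 130.5.
Buyers pay Pb = 130.5 − 55 = 75.5; Q' = -187 + 4.5·130.5 = 400.25.
Buyers' price falls by P* − Pb = 98 − 75.5 = 22.5; sellers' price rises by Ps − P* = 130.5 − 98 = 32.5.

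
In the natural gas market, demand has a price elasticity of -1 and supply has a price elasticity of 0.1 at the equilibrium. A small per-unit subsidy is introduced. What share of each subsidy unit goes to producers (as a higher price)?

For a small subsidy around the equilibrium, the benefit split depends on the relative slopes, which at a point are proportional to the elasticities.
Buyer share = εs/(εs + |εd|) = 0.1/(0.1 + 1) = 1/11; seller share = |εd|/(εs + |εd|) = 10/11.
So producers capture 10/11 of the subsidy.

Producer share = 10/11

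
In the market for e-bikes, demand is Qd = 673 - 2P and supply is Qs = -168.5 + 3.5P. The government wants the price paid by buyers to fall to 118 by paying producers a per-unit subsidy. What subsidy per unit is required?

Required subsidy s = 55 per unit

At a buyer price of 118, quantity demanded is 673 − 2·118 = 437.
Sellers supply 437 only when they receive Ps with -168.5 + 3.5·Ps = 437, i.e. Ps = 173.
s = Ps − Pb = 173 − 118 = 55.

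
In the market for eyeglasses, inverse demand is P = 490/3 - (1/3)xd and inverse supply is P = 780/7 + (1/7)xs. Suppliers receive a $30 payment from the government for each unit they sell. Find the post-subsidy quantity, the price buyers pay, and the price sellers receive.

Pre-subsidy: 490/3 - (1/3)x = 780/7 + (1/7)x gives x* = 109 and P* = 127.
With the subsidy, sellers receive Ps = Pb + 30 for each unit, where Pb is the price buyers pay.
On the curves, Pb = 490/3 - (1/3)x and Ps = 780/7 + (1/7)x; the wedge Ps − Pb = 30 gives 780/7 + (1/7)x − (490/3 - (1/3)x) = 30, so x' = 172.
Then Pb = 490/3 − (1/3)·172 = 106 and Ps = 780/7 + (1/7)·172 = 136.

x' = 172; buyers pay $106; sellers receive $136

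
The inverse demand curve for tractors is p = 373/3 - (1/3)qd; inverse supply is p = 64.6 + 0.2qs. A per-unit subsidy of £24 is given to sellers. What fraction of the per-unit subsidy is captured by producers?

Producer share = 0.375

Pre-subsidy: 373/3 - (1/3)q = 64.6 + 0.2q gives q* = 112 and p* = 87.
With the subsidy, sellers receive ps = pb + 24 for each unit, where pb is the price buyers pay.
On the curves, pb = 373/3 - (1/3)q and ps = 64.6 + 0.2q; the wedge ps − pb = 24 gives 64.6 + 0.2q − (373/3 - (1/3)q) = 24, so q' = 157.
Then pb = 373/3 − (1/3)·157 = 72 and ps = 64.6 + 0.2·157 = 96.
Buyers' price falls by p* − pb = 87 − 72 = 15; sellers' price rises by ps − p* = 96 − 87 = 9.
So producers capture 9/24 = 0.375 of each unit of subsidy.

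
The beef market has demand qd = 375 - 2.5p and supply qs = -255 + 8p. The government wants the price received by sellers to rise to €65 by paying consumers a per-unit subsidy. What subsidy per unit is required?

At a seller price of 65, quantity supplied is -255 + 8·65 = 265.
Buyers absorb 265 only when they pay pb with 375 − 2.5·pb = 265, i.e. pb = 44.
s = ps − pb = 65 − 44 = 21.

Required subsidy s = €21 per unit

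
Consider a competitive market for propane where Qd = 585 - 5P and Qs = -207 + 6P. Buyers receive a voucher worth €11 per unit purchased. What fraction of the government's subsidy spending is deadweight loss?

Pre-subsidy: 585 - 5P = -207 + 6P gives P* = 72, Q* = 225.
With the rebate, buyers effectively pay Pb = Ps − 11, where Ps is the price sellers receive.
Demand in terms of Ps becomes Qd = 585 − 5(Ps − 11) = 640 - 5Ps. Setting this equal to supply: 640 - 5Ps = -207 + 6Ps, so Ps = 77.
Buyers pay Pb = 77 − 11 = 66; Q' = -207 + 6·77 = 255.
ΔCS = ½(225 + 255)(72 − 66) = 1440; ΔPS = ½(225 + 255)(77 − 72) = 1200.
Government spending = 11 × 255 = 2805.
DWL = ½ × 11 × (255 − 225) = 165; fraction = 165 / 2805 = 1/17.

DWL / government spending = 1/17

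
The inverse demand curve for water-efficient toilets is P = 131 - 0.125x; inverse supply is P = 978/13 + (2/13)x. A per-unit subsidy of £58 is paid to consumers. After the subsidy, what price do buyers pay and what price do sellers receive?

Pre-subsidy: 131 - 0.125x = 978/13 + (2/13)x gives x* = 200 and P* = 106.
With the rebate, buyers effectively pay Pb = Ps − 58, where Ps is the price sellers receive.
On the curves, Pb = 131 - 0.125x and Ps = 978/13 + (2/13)x; the wedge Ps − Pb = 58 gives 978/13 + (2/13)x − (131 - 0.125x) = 58, so x' = 408.
Then Pb = 131 − 0.125·408 = 80 and Ps = 978/13 + (2/13)·408 = 138.

Buyers pay £80; sellers receive £138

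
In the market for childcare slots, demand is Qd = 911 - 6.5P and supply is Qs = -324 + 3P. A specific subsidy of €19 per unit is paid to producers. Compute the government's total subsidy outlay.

Government cost = €1995

Pre-subsidy: 911 - 6.5P = -324 + 3P gives P* = 130, Q* = 66.
With the subsidy, sellers receive Ps = Pb + 19 for each unit, where Pb is the price buyers pay.
Supply in terms of Pb becomes Qs = -324 + 3(Pb + 19) = -267 + 3Pb. Setting this equal to demand: 911 - 6.5Pb = -267 + 3Pb, so Pb = 124.
Sellers receive Ps = 124 + 19 = 143; Q' = 911 − 6.5·124 = 105.
Government outlay = subsidy × quantity = 19 × 105 = 1995.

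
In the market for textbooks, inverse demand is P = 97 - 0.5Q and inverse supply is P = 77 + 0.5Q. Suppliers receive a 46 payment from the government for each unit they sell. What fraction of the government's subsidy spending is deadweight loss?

Pre-subsidy: 97 - 0.5Q = 77 + 0.5Q gives Q* = 20 and P* = 87.
With the subsidy, sellers receive Ps = Pb + 46 for each unit, where Pb is the price buyers pay.
On the curves, Pb = 97 - 0.5Q and Ps = 77 + 0.5Q; the wedge Ps − Pb = 46 gives 77 + 0.5Q − (97 - 0.5Q) = 46, so Q' = 66.
Then Pb = 97 − 0.5·66 = 64 and Ps = 77 + 0.5·66 = 110.
ΔCS = ½(20 + 66)(87 − 64) = 989; ΔPS = ½(20 + 66)(110 − 87) = 989.
Government spending = 46 × 66 = 3036.
DWL = ½ × 46 × (66 − 20) = 1058; fraction = 1058 / 3036 = 23/66.

DWL / government spending = 23/66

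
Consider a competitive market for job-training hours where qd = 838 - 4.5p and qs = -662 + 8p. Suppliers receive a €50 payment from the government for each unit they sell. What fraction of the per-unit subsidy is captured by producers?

Producer share = 0.36

Pre-subsidy: 838 - 4.5p = -662 + 8p gives p* = 120, q* = 298.
With the subsidy, sellers receive ps = pb + 50 for each unit, where pb is the price buyers pay.
Supply in terms of pb becomes qs = -662 + 8(pb + 50) = -262 + 8pb. Setting this equal to demand: 838 - 4.5pb = -262 + 8pb, so pb = 88.
Sellers receive ps = 88 + 50 = 138; q' = 838 − 4.5·88 = 442.
Buyers' price falls by p* − pb = 120 − 88 = 32; sellers' price rises by ps − p* = 138 − 120 = 18.
So producers capture 18/50 = 0.36 of each unit of subsidy.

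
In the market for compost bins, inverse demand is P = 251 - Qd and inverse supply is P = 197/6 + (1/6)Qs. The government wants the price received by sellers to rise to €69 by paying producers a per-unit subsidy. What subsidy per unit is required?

Required subsidy s = €35 per unit

At a seller price of 69, quantity supplied is -197 + 6·69 = 217.
Buyers absorb 217 only when they pay Pb = 251 − 1·217 = 34.
s = Ps − Pb = 69 − 34 = 35.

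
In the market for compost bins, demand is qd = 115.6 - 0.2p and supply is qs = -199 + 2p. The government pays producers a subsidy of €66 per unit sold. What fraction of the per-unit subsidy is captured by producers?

Producer share = 1/11

Pre-subsidy: 115.6 - 0.2p = -199 + 2p gives p* = 143, q* = 87.
With the subsidy, sellers receive ps = pb + 66 for each unit, where pb is the price buyers pay.
Supply in terms of pb becomes qs = -199 + 2(pb + 66) = -67 + 2pb. Setting this equal to demand: 115.6 - 0.2pb = -67 + 2pb, so pb = 83.
Sellers receive ps = 83 + 66 = 149; q' = 115.6 − 0.2·83 = 99.
Buyers' price falls by p* − pb = 143 − 83 = 60; sellers' price rises by ps − p* = 149 − 143 = 6.
So producers capture 6/66 = 1/11 of each unit of subsidy.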